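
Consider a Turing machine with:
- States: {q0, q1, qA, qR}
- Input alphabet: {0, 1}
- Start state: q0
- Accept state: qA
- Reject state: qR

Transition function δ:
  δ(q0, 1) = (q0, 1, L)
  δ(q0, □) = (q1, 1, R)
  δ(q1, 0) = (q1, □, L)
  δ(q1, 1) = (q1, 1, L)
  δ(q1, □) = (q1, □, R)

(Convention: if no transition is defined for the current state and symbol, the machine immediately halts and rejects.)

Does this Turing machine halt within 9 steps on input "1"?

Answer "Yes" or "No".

Execution trace:
Initial: [q0]1
Step 1: δ(q0, 1) = (q0, 1, L) → [q0]□1
Step 2: δ(q0, □) = (q1, 1, R) → 1[q1]1
Step 3: δ(q1, 1) = (q1, 1, L) → [q1]11
Step 4: δ(q1, 1) = (q1, 1, L) → [q1]□11
Step 5: δ(q1, □) = (q1, □, R) → □[q1]11
Step 6: δ(q1, 1) = (q1, 1, L) → [q1]□11
Step 7: δ(q1, □) = (q1, □, R) → □[q1]11
Step 8: δ(q1, 1) = (q1, 1, L) → [q1]□11
Step 9: δ(q1, □) = (q1, □, R) → □[q1]11

The machine has not reached a halting state after 9 steps.
The machine did not halt within the 9-step bound.

Answer: No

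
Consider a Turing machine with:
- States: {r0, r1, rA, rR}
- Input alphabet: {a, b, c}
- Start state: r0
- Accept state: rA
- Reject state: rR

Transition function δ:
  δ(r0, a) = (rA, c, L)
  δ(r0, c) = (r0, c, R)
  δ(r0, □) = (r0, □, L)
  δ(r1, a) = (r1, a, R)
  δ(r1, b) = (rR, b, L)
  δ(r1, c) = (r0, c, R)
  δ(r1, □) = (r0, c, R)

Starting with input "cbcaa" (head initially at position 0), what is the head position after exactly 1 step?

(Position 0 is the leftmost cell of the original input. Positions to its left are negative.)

Execution trace (head position shown):
Step 0: [r0]cbcaa  (head at position 0)
Step 1: move right → c[r0]bcaa  (head at position 1)

After 1 step, the head is at position 1.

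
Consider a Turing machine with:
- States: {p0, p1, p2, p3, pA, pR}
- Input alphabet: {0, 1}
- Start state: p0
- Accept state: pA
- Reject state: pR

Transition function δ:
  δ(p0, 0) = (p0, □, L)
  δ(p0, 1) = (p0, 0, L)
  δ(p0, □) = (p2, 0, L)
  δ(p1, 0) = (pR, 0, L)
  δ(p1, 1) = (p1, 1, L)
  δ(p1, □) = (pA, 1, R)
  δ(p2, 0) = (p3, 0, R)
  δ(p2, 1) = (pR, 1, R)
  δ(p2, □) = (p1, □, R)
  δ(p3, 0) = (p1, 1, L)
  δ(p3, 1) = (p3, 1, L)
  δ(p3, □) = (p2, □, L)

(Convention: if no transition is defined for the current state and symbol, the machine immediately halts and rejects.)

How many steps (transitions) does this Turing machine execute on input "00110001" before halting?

Execution trace:
Initial: [p0]00110001
Step 1: δ(p0, 0) = (p0, □, L) → [p0]□□0110001
Step 2: δ(p0, □) = (p2, 0, L) → [p2]□0□0110001
Step 3: δ(p2, □) = (p1, □, R) → □[p1]0□0110001
Step 4: δ(p1, 0) = (pR, 0, L) → [pR]□0□0110001

The machine reaches the reject state pR and halts.

The machine executed 4 steps before halting.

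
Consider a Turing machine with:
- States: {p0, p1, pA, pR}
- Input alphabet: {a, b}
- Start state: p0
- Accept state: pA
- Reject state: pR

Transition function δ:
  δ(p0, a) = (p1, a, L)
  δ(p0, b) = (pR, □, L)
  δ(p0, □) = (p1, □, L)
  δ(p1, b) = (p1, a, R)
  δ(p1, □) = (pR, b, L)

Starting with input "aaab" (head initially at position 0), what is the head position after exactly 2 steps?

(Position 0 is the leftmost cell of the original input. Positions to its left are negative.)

Execution trace (head position shown):
Step 0: [p0]aaab  (head at position 0)
Step 1: move left → [p1]□aaab  (head at position -1)
Step 2: move left → [pR]□baaab  (head at position -2)

After 2 steps, the head is at position -2.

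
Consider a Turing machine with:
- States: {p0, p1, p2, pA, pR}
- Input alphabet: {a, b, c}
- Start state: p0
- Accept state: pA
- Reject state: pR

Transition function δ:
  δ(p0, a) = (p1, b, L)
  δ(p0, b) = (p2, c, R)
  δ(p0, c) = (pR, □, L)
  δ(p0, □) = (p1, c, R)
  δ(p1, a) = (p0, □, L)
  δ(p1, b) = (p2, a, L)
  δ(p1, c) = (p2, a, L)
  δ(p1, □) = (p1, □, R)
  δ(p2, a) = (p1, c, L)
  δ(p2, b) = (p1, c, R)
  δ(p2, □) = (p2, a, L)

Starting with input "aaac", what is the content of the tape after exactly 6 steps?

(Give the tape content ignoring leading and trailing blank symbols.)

Execution trace:
Initial: [p0]aaac
Step 1: δ(p0, a) = (p1, b, L) → [p1]□baac
Step 2: δ(p1, □) = (p1, □, R) → □[p1]baac
Step 3: δ(p1, b) = (p2, a, L) → [p2]□aaac
Step 4: δ(p2, □) = (p2, a, L) → [p2]□aaaac
Step 5: δ(p2, □) = (p2, a, L) → [p2]□aaaaac
Step 6: δ(p2, □) = (p2, a, L) → [p2]□aaaaaac

After 6 steps, the tape (ignoring leading/trailing blanks) is: aaaaaac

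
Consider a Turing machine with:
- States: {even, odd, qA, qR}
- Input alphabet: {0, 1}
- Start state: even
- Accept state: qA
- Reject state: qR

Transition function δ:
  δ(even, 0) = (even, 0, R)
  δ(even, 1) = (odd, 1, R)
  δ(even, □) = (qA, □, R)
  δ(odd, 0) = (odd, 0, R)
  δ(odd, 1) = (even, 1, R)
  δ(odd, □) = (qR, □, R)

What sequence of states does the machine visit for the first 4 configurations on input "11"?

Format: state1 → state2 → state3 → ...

Execution trace:
Initial: [even]11
Step 1: δ(even, 1) = (odd, 1, R) → 1[odd]1
Step 2: δ(odd, 1) = (even, 1, R) → 11[even]□
Step 3: δ(even, □) = (qA, □, R) → 11□[qA]□

The machine reaches the accept state qA and halts.

State sequence: even → odd → even → qA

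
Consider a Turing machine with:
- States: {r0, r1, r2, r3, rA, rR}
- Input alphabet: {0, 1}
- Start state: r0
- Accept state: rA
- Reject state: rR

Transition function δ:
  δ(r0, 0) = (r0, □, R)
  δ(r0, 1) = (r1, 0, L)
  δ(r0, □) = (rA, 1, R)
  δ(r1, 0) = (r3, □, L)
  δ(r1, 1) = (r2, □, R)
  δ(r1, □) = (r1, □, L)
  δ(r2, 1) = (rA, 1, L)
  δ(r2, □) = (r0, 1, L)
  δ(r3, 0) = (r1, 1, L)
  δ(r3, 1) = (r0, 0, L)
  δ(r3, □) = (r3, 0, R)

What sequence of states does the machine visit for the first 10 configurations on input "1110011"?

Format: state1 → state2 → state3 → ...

Execution trace:
Initial: [r0]1110011
Step 1: δ(r0, 1) = (r1, 0, L) → [r1]□0110011
Step 2: δ(r1, □) = (r1, □, L) → [r1]□□0110011
Step 3: δ(r1, □) = (r1, □, L) → [r1]□□□0110011
Step 4: δ(r1, □) = (r1, □, L) → [r1]□□□□0110011
Step 5: δ(r1, □) = (r1, □, L) → [r1]□□□□□0110011
Step 6: δ(r1, □) = (r1, □, L) → [r1]□□□□□□0110011
Step 7: δ(r1, □) = (r1, □, L) → [r1]□□□□□□□0110011
Step 8: δ(r1, □) = (r1, □, L) → [r1]□□□□□□□□0110011
Step 9: δ(r1, □) = (r1, □, L) → [r1]□□□□□□□□□0110011

State sequence: r0 → r1 → r1 → r1 → r1 → r1 → r1 → r1 → r1 → r1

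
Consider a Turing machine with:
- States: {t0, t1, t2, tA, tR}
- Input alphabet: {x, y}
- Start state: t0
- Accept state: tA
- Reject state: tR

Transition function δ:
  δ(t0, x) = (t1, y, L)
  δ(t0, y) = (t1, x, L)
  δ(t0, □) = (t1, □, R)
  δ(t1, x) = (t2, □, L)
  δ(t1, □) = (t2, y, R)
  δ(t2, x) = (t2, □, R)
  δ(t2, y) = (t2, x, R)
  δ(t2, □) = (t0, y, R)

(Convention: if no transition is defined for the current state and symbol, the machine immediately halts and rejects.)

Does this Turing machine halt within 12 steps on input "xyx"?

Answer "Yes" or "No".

Execution trace:
Initial: [t0]xyx
Step 1: δ(t0, x) = (t1, y, L) → [t1]□yyx
Step 2: δ(t1, □) = (t2, y, R) → y[t2]yyx
Step 3: δ(t2, y) = (t2, x, R) → yx[t2]yx
Step 4: δ(t2, y) = (t2, x, R) → yxx[t2]x
Step 5: δ(t2, x) = (t2, □, R) → yxx□[t2]□
Step 6: δ(t2, □) = (t0, y, R) → yxx□y[t0]□
Step 7: δ(t0, □) = (t1, □, R) → yxx□y□[t1]□
Step 8: δ(t1, □) = (t2, y, R) → yxx□y□y[t2]□
Step 9: δ(t2, □) = (t0, y, R) → yxx□y□yy[t0]□
Step 10: δ(t0, □) = (t1, □, R) → yxx□y□yy□[t1]□
Step 11: δ(t1, □) = (t2, y, R) → yxx□y□yy□y[t2]□
Step 12: δ(t2, □) = (t0, y, R) → yxx□y□yy□yy[t0]□

The machine has not reached a halting state after 12 steps.
The machine did not halt within the 12-step bound.

Answer: No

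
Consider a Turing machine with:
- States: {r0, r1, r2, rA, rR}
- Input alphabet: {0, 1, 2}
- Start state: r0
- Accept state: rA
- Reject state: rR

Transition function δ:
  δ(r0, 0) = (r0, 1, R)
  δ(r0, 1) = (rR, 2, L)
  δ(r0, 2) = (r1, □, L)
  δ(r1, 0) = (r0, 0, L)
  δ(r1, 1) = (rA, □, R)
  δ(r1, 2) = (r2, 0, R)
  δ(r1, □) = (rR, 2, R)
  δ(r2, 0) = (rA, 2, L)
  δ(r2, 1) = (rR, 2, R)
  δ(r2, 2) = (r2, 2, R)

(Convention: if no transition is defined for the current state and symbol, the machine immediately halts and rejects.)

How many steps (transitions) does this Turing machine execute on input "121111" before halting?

Execution trace:
Initial: [r0]121111
Step 1: δ(r0, 1) = (rR, 2, L) → [rR]□221111

The machine reaches the reject state rR and halts.

The machine executed 1 step before halting.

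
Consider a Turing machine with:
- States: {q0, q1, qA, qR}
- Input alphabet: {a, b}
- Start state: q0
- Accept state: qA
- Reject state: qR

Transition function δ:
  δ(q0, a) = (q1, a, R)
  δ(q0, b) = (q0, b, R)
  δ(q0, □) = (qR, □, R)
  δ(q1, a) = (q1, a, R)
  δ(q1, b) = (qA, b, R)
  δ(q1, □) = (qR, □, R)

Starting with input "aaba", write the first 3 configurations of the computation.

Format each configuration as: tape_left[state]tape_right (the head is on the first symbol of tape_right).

Transitions applied:
Step 1: δ(q0, a) = (q1, a, R)
Step 2: δ(q1, a) = (q1, a, R)

The first 3 configurations are:
[q0]aaba ⊢ a[q1]aba ⊢ aa[q1]ba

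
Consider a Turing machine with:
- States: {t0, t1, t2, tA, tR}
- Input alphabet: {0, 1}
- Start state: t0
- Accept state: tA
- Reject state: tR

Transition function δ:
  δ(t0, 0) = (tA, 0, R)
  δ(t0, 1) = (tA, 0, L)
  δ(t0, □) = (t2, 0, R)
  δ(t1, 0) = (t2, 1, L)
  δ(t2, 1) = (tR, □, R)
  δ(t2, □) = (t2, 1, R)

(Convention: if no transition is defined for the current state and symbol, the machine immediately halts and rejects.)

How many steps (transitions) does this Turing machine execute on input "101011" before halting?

Execution trace:
Initial: [t0]101011
Step 1: δ(t0, 1) = (tA, 0, L) → [tA]□001011

The machine reaches the accept state tA and halts.

The machine executed 1 step before halting.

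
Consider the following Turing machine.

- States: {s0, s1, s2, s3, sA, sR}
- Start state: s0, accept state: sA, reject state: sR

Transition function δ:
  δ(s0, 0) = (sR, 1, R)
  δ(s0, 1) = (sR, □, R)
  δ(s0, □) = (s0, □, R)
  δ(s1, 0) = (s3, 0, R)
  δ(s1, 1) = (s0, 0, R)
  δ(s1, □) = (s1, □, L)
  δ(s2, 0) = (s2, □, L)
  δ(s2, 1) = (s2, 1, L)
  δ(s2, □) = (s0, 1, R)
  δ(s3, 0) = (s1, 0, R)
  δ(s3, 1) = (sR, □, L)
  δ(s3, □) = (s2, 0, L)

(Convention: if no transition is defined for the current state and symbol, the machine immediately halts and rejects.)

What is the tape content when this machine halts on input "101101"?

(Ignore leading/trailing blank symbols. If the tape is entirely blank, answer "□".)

Execution trace:
Initial: [s0]101101
Step 1: δ(s0, 1) = (sR, □, R) → □[sR]01101

The machine reaches the reject state sR and halts.

Final tape (ignoring leading/trailing blanks): 01101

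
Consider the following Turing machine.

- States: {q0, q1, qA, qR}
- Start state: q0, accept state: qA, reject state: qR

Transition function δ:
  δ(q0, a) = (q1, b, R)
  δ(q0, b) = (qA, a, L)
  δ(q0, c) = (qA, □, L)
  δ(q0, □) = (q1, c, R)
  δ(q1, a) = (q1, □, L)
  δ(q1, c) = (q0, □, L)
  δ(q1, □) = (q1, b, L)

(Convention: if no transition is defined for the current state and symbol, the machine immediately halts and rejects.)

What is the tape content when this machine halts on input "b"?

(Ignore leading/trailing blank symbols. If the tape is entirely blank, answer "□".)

Execution trace:
Initial: [q0]b
Step 1: δ(q0, b) = (qA, a, L) → [qA]□a

The machine reaches the accept state qA and halts.

Final tape (ignoring leading/trailing blanks): a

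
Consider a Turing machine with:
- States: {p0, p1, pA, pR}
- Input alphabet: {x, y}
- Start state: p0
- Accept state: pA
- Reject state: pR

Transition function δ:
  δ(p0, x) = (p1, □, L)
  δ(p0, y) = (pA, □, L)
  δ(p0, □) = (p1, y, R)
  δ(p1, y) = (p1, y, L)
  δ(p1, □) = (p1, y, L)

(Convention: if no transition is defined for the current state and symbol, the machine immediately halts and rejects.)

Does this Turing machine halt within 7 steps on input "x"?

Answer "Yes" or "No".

Execution trace:
Initial: [p0]x
Step 1: δ(p0, x) = (p1, □, L) → [p1]□□
Step 2: δ(p1, □) = (p1, y, L) → [p1]□y□
Step 3: δ(p1, □) = (p1, y, L) → [p1]□yy□
Step 4: δ(p1, □) = (p1, y, L) → [p1]□yyy□
Step 5: δ(p1, □) = (p1, y, L) → [p1]□yyyy□
Step 6: δ(p1, □) = (p1, y, L) → [p1]□yyyyy□
Step 7: δ(p1, □) = (p1, y, L) → [p1]□yyyyyy□

The machine has not reached a halting state after 7 steps.
The machine did not halt within the 7-step bound.

Answer: No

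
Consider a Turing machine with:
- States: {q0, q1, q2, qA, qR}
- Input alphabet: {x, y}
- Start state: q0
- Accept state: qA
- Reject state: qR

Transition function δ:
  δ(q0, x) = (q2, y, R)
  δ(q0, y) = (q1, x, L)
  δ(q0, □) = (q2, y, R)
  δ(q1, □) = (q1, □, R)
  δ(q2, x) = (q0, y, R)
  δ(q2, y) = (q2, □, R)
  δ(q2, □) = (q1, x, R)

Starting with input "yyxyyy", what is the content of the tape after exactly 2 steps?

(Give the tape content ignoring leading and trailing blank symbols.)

Execution trace:
Initial: [q0]yyxyyy
Step 1: δ(q0, y) = (q1, x, L) → [q1]□xyxyyy
Step 2: δ(q1, □) = (q1, □, R) → □[q1]xyxyyy

No transition is defined for δ(q1, x). By convention the machine halts and rejects.

After 2 steps, the tape (ignoring leading/trailing blanks) is: xyxyyy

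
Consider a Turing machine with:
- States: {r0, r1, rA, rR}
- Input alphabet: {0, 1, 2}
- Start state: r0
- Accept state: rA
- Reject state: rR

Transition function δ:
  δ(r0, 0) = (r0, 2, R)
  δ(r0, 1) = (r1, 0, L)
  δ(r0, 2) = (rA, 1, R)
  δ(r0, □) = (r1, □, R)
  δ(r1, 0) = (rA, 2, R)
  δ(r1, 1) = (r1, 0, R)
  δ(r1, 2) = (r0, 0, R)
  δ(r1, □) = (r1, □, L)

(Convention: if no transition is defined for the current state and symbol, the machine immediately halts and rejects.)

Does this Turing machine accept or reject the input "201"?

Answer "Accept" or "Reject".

Execution trace:
Initial: [r0]201
Step 1: δ(r0, 2) = (rA, 1, R) → 1[rA]01

The machine reaches the accept state rA and halts.

Answer: Accept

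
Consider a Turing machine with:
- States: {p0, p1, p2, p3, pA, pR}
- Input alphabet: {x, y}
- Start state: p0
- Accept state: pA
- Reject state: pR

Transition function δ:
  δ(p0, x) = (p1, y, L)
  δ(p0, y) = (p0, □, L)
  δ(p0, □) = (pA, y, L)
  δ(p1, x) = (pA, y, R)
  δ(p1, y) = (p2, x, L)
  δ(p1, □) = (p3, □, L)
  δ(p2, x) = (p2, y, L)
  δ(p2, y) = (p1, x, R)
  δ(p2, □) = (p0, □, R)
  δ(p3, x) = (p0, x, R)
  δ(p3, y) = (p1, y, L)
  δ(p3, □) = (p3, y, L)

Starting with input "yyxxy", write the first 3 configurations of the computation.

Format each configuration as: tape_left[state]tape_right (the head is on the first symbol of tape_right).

Transitions applied:
Step 1: δ(p0, y) = (p0, □, L)
Step 2: δ(p0, □) = (pA, y, L)

The first 3 configurations are:
[p0]yyxxy ⊢ [p0]□□yxxy ⊢ [pA]□y□yxxy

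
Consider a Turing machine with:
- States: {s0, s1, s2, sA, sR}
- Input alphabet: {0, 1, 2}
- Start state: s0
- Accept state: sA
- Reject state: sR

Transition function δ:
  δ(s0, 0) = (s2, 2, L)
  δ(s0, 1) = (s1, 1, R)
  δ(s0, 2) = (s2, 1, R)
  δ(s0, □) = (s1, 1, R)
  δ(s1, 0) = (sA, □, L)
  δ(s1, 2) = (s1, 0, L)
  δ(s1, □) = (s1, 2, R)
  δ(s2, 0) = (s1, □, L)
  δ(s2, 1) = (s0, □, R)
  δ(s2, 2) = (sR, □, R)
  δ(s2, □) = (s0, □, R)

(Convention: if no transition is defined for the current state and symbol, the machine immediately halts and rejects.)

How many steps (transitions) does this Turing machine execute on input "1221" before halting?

Execution trace:
Initial: [s0]1221
Step 1: δ(s0, 1) = (s1, 1, R) → 1[s1]221
Step 2: δ(s1, 2) = (s1, 0, L) → [s1]1021

No transition is defined for δ(s1, 1). By convention the machine halts and rejects.

The machine executed 2 steps before halting.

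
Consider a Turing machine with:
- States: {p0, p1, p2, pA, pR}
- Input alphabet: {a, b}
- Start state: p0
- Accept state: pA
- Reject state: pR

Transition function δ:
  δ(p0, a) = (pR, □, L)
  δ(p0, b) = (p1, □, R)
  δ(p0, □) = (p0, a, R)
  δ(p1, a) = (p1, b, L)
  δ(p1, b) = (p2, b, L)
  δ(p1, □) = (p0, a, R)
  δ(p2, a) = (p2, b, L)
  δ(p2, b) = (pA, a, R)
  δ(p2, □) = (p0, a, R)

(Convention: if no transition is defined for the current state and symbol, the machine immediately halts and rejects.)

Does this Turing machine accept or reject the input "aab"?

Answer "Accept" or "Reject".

Execution trace:
Initial: [p0]aab
Step 1: δ(p0, a) = (pR, □, L) → [pR]□□ab

The machine reaches the reject state pR and halts.

Answer: Reject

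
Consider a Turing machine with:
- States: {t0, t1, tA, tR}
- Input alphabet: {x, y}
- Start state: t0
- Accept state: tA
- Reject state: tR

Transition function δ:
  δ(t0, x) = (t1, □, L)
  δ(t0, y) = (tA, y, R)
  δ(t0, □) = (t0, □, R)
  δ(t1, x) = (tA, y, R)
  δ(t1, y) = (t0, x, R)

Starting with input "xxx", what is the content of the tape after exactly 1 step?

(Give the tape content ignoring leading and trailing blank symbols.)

Execution trace:
Initial: [t0]xxx
Step 1: δ(t0, x) = (t1, □, L) → [t1]□□xx

No transition is defined for δ(t1, □). By convention the machine halts and rejects.

After 1 step, the tape (ignoring leading/trailing blanks) is: xx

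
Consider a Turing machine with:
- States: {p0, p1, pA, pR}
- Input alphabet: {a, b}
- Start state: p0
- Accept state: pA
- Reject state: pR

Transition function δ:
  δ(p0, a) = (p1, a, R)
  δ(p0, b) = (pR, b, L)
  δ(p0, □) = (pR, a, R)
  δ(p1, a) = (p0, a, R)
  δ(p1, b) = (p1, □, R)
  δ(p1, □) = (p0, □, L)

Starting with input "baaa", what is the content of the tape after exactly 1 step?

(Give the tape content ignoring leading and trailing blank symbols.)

Execution trace:
Initial: [p0]baaa
Step 1: δ(p0, b) = (pR, b, L) → [pR]□baaa

The machine reaches the reject state pR and halts.

After 1 step, the tape (ignoring leading/trailing blanks) is: baaa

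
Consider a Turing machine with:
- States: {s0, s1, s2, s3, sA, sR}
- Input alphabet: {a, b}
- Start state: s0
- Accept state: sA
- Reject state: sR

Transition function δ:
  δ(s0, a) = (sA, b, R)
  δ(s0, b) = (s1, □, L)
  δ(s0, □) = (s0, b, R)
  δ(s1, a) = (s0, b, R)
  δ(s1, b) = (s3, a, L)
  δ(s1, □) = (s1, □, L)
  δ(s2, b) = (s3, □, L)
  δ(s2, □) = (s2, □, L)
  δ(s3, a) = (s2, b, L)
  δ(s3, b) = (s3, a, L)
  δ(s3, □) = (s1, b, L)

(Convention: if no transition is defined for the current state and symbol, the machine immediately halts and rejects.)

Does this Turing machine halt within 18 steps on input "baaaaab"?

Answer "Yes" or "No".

Execution trace:
Initial: [s0]baaaaab
Step 1: δ(s0, b) = (s1, □, L) → [s1]□□aaaaab
Step 2: δ(s1, □) = (s1, □, L) → [s1]□□□aaaaab
Step 3: δ(s1, □) = (s1, □, L) → [s1]□□□□aaaaab
Step 4: δ(s1, □) = (s1, □, L) → [s1]□□□□□aaaaab
Step 5: δ(s1, □) = (s1, □, L) → [s1]□□□□□□aaaaab
Step 6: δ(s1, □) = (s1, □, L) → [s1]□□□□□□□aaaaab
Step 7: δ(s1, □) = (s1, □, L) → [s1]□□□□□□□□aaaaab
Step 8: δ(s1, □) = (s1, □, L) → [s1]□□□□□□□□□aaaaab
Step 9: δ(s1, □) = (s1, □, L) → [s1]□□□□□□□□□□aaaaab
Step 10: δ(s1, □) = (s1, □, L) → [s1]□□□□□□□□□□□aaaaab
Step 11: δ(s1, □) = (s1, □, L) → [s1]□□□□□□□□□□□□aaaaab
Step 12: δ(s1, □) = (s1, □, L) → [s1]□□□□□□□□□□□□□aaaaab
Step 13: δ(s1, □) = (s1, □, L) → [s1]□□□□□□□□□□□□□□aaaaab
Step 14: δ(s1, □) = (s1, □, L) → [s1]□□□□□□□□□□□□□□□aaaaab
Step 15: δ(s1, □) = (s1, □, L) → [s1]□□□□□□□□□□□□□□□□aaaaab
Step 16: δ(s1, □) = (s1, □, L) → [s1]□□□□□□□□□□□□□□□□□aaaaab
Step 17: δ(s1, □) = (s1, □, L) → [s1]□□□□□□□□□□□□□□□□□□aaaaab
Step 18: δ(s1, □) = (s1, □, L) → [s1]□□□□□□□□□□□□□□□□□□□aaaaab

The machine has not reached a halting state after 18 steps.
The machine did not halt within the 18-step bound.

Answer: No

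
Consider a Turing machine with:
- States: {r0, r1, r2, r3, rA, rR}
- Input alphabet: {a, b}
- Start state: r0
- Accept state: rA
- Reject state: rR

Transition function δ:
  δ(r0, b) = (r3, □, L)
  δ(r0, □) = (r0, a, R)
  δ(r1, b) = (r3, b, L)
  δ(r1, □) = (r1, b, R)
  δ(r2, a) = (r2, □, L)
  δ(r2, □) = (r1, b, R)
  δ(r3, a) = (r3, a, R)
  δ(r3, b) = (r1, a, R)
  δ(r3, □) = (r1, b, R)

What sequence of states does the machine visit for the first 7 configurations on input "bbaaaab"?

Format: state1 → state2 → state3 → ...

Execution trace:
Initial: [r0]bbaaaab
Step 1: δ(r0, b) = (r3, □, L) → [r3]□□baaaab
Step 2: δ(r3, □) = (r1, b, R) → b[r1]□baaaab
Step 3: δ(r1, □) = (r1, b, R) → bb[r1]baaaab
Step 4: δ(r1, b) = (r3, b, L) → b[r3]bbaaaab
Step 5: δ(r3, b) = (r1, a, R) → ba[r1]baaaab
Step 6: δ(r1, b) = (r3, b, L) → b[r3]abaaaab

State sequence: r0 → r3 → r1 → r1 → r3 → r1 → r3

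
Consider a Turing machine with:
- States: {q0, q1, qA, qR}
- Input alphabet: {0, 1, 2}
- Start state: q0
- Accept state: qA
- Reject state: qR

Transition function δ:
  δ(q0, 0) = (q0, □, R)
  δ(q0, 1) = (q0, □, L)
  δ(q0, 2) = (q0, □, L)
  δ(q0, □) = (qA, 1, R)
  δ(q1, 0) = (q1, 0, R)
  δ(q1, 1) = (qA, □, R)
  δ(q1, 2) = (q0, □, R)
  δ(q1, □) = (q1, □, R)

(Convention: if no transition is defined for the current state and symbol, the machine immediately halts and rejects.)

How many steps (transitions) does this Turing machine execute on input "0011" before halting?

Execution trace:
Initial: [q0]0011
Step 1: δ(q0, 0) = (q0, □, R) → □[q0]011
Step 2: δ(q0, 0) = (q0, □, R) → □□[q0]11
Step 3: δ(q0, 1) = (q0, □, L) → □[q0]□□1
Step 4: δ(q0, □) = (qA, 1, R) → □1[qA]□1

The machine reaches the accept state qA and halts.

The machine executed 4 steps before halting.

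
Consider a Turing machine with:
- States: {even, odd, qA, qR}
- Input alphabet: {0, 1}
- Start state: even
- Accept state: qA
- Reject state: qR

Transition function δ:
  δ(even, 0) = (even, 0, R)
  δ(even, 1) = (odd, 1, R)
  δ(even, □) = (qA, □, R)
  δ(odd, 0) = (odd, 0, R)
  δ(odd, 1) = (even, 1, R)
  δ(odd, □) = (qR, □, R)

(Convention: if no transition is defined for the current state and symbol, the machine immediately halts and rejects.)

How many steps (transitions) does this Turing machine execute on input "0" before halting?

Execution trace:
Initial: [even]0
Step 1: δ(even, 0) = (even, 0, R) → 0[even]□
Step 2: δ(even, □) = (qA, □, R) → 0□[qA]□

The machine reaches the accept state qA and halts.

The machine executed 2 steps before halting.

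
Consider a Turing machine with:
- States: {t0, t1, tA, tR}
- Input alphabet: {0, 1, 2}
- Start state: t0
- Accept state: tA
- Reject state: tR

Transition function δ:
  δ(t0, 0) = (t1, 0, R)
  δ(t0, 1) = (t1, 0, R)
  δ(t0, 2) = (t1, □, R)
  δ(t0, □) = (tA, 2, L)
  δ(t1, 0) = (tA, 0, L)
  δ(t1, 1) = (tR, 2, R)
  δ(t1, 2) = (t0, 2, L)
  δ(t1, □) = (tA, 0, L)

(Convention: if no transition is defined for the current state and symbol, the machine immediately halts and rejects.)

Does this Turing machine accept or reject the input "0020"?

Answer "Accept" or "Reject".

Execution trace:
Initial: [t0]0020
Step 1: δ(t0, 0) = (t1, 0, R) → 0[t1]020
Step 2: δ(t1, 0) = (tA, 0, L) → [tA]0020

The machine reaches the accept state tA and halts.

Answer: Accept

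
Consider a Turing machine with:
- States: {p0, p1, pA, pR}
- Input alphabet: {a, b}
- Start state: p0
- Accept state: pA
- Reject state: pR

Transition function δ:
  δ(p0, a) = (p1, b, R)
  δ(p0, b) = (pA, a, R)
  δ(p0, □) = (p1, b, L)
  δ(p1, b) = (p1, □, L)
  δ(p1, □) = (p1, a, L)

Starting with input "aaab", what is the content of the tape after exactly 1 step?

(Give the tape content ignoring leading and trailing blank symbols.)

Execution trace:
Initial: [p0]aaab
Step 1: δ(p0, a) = (p1, b, R) → b[p1]aab

No transition is defined for δ(p1, a). By convention the machine halts and rejects.

After 1 step, the tape (ignoring leading/trailing blanks) is: baab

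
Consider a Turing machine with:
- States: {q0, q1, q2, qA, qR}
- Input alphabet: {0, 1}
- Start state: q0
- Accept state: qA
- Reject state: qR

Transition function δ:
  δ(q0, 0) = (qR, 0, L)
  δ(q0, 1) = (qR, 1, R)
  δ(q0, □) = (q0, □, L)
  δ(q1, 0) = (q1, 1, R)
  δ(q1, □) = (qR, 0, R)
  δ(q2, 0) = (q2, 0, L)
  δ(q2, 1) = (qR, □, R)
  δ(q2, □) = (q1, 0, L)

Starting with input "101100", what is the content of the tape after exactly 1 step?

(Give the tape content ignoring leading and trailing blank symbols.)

Execution trace:
Initial: [q0]101100
Step 1: δ(q0, 1) = (qR, 1, R) → 1[qR]01100

The machine reaches the reject state qR and halts.

After 1 step, the tape (ignoring leading/trailing blanks) is: 101100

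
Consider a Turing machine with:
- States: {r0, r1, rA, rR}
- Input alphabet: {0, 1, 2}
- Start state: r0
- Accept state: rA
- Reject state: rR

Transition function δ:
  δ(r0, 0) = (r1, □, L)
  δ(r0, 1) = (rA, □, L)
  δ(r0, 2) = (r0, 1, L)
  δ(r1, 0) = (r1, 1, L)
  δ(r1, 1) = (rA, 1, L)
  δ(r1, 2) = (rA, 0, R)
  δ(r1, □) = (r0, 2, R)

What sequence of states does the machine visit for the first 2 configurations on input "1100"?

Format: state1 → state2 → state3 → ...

Execution trace:
Initial: [r0]1100
Step 1: δ(r0, 1) = (rA, □, L) → [rA]□□100

The machine reaches the accept state rA and halts.

State sequence: r0 → rA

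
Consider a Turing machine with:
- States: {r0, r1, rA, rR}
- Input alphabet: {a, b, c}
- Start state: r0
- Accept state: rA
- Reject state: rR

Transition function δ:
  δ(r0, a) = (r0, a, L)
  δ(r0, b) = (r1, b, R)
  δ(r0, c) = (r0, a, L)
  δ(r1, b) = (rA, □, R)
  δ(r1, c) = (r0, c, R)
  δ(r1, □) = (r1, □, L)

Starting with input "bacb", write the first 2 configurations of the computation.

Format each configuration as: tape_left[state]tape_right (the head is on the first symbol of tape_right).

Transitions applied:
Step 1: δ(r0, b) = (r1, b, R)

The first 2 configurations are:
[r0]bacb ⊢ b[r1]acb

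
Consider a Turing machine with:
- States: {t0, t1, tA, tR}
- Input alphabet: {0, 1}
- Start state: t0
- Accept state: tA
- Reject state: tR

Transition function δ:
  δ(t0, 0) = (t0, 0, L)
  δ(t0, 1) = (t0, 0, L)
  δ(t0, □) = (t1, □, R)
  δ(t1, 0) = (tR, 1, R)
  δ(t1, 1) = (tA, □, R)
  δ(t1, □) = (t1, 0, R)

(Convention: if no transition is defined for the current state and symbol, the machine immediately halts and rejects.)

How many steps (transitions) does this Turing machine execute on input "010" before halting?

Execution trace:
Initial: [t0]010
Step 1: δ(t0, 0) = (t0, 0, L) → [t0]□010
Step 2: δ(t0, □) = (t1, □, R) → □[t1]010
Step 3: δ(t1, 0) = (tR, 1, R) → □1[tR]10

The machine reaches the reject state tR and halts.

The machine executed 3 steps before halting.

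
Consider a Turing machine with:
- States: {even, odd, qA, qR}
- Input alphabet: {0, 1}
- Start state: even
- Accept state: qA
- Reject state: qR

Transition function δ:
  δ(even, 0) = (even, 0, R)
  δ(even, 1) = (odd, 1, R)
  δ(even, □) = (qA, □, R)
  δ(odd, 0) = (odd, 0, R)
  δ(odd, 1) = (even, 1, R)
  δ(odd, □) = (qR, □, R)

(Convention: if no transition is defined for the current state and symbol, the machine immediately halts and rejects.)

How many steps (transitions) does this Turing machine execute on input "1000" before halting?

Execution trace:
Initial: [even]1000
Step 1: δ(even, 1) = (odd, 1, R) → 1[odd]000
Step 2: δ(odd, 0) = (odd, 0, R) → 10[odd]00
Step 3: δ(odd, 0) = (odd, 0, R) → 100[odd]0
Step 4: δ(odd, 0) = (odd, 0, R) → 1000[odd]□
Step 5: δ(odd, □) = (qR, □, R) → 1000□[qR]□

The machine reaches the reject state qR and halts.

The machine executed 5 steps before halting.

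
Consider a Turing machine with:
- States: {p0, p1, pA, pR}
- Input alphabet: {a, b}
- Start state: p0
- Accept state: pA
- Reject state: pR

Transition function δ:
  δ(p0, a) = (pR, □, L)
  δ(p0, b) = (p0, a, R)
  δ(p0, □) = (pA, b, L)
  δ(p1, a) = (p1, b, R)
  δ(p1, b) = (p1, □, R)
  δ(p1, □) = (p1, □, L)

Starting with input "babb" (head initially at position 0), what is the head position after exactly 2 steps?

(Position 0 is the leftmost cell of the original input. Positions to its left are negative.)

Execution trace (head position shown):
Step 0: [p0]babb  (head at position 0)
Step 1: move right → a[p0]abb  (head at position 1)
Step 2: move left → [pR]a□bb  (head at position 0)

After 2 steps, the head is at position 0.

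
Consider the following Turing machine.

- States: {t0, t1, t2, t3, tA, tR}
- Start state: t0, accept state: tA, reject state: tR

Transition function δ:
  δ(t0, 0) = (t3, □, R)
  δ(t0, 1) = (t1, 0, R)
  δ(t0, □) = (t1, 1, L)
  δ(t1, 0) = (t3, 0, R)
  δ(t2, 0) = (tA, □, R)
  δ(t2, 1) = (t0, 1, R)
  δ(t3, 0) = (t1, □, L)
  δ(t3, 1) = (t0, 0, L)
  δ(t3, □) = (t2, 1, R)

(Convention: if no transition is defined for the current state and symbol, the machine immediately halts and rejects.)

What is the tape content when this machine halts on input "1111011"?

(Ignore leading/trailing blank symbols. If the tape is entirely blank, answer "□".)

Execution trace:
Initial: [t0]1111011
Step 1: δ(t0, 1) = (t1, 0, R) → 0[t1]111011

No transition is defined for δ(t1, 1). By convention the machine halts and rejects.

Final tape (ignoring leading/trailing blanks): 0111011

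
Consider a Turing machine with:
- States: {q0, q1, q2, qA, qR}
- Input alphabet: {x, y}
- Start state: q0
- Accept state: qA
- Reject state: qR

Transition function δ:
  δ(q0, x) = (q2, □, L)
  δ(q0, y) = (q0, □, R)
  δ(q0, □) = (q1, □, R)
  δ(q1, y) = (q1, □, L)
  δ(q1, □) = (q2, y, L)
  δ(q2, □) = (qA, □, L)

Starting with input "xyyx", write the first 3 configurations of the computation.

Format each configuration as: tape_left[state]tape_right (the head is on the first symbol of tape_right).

Transitions applied:
Step 1: δ(q0, x) = (q2, □, L)
Step 2: δ(q2, □) = (qA, □, L)

The first 3 configurations are:
[q0]xyyx ⊢ [q2]□□yyx ⊢ [qA]□□□yyx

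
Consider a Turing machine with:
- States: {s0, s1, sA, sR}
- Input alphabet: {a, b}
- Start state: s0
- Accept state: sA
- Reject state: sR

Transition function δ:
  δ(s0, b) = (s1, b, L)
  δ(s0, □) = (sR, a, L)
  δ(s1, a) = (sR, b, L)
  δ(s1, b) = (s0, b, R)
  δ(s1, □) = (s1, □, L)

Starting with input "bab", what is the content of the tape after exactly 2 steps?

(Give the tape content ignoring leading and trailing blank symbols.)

Execution trace:
Initial: [s0]bab
Step 1: δ(s0, b) = (s1, b, L) → [s1]□bab
Step 2: δ(s1, □) = (s1, □, L) → [s1]□□bab

After 2 steps, the tape (ignoring leading/trailing blanks) is: bab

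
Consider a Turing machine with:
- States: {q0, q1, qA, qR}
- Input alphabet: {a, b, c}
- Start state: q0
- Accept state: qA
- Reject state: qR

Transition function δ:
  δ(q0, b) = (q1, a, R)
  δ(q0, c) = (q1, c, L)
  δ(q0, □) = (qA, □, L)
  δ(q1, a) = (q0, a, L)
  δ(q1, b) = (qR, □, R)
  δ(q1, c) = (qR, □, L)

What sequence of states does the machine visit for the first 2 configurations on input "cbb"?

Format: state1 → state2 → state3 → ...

Execution trace:
Initial: [q0]cbb
Step 1: δ(q0, c) = (q1, c, L) → [q1]□cbb

No transition is defined for δ(q1, □). By convention the machine halts and rejects.

State sequence: q0 → q1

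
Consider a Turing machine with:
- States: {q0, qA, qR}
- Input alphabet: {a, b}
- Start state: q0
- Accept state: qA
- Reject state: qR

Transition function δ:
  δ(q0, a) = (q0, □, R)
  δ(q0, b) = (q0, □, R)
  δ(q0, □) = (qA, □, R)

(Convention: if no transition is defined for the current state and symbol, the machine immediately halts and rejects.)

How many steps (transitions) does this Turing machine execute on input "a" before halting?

Execution trace:
Initial: [q0]a
Step 1: δ(q0, a) = (q0, □, R) → □[q0]□
Step 2: δ(q0, □) = (qA, □, R) → □□[qA]□

The machine reaches the accept state qA and halts.

The machine executed 2 steps before halting.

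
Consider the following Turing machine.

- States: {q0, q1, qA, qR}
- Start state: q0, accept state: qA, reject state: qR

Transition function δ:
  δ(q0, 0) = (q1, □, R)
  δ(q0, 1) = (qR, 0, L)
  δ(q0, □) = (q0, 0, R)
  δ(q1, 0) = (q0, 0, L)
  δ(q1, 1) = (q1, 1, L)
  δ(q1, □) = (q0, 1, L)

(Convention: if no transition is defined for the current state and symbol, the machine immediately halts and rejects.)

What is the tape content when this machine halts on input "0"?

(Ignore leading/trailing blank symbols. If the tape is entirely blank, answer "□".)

Execution trace:
Initial: [q0]0
Step 1: δ(q0, 0) = (q1, □, R) → □[q1]□
Step 2: δ(q1, □) = (q0, 1, L) → [q0]□1
Step 3: δ(q0, □) = (q0, 0, R) → 0[q0]1
Step 4: δ(q0, 1) = (qR, 0, L) → [qR]00

The machine reaches the reject state qR and halts.

Final tape (ignoring leading/trailing blanks): 00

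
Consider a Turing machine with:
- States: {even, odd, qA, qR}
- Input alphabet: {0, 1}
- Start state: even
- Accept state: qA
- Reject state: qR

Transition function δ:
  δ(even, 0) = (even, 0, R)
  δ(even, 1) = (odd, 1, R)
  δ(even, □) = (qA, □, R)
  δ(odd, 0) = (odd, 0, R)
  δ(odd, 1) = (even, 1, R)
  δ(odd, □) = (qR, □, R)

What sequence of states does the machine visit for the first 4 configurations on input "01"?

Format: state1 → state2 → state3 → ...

Execution trace:
Initial: [even]01
Step 1: δ(even, 0) = (even, 0, R) → 0[even]1
Step 2: δ(even, 1) = (odd, 1, R) → 01[odd]□
Step 3: δ(odd, □) = (qR, □, R) → 01□[qR]□

The machine reaches the reject state qR and halts.

State sequence: even → even → odd → qR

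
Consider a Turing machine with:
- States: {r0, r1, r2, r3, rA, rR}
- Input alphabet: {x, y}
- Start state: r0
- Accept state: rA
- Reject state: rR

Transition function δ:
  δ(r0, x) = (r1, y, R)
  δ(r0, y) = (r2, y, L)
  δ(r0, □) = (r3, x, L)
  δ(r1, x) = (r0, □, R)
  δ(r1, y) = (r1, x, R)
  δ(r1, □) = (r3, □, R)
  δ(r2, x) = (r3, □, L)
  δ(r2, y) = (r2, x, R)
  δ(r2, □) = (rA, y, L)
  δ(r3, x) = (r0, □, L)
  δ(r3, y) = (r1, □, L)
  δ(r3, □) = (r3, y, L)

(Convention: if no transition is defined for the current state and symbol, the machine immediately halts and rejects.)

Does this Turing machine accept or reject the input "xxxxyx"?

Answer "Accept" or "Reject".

Execution trace:
Initial: [r0]xxxxyx
Step 1: δ(r0, x) = (r1, y, R) → y[r1]xxxyx
Step 2: δ(r1, x) = (r0, □, R) → y□[r0]xxyx
Step 3: δ(r0, x) = (r1, y, R) → y□y[r1]xyx
Step 4: δ(r1, x) = (r0, □, R) → y□y□[r0]yx
Step 5: δ(r0, y) = (r2, y, L) → y□y[r2]□yx
Step 6: δ(r2, □) = (rA, y, L) → y□[rA]yyyx

The machine reaches the accept state rA and halts.

Answer: Accept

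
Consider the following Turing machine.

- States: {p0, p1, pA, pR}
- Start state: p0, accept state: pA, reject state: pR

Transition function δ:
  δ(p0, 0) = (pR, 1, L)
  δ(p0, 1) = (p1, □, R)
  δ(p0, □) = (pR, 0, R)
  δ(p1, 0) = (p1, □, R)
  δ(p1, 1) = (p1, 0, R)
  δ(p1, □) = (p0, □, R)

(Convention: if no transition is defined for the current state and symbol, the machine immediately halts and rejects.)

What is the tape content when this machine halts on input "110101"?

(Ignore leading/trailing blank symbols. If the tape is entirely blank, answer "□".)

Execution trace:
Initial: [p0]110101
Step 1: δ(p0, 1) = (p1, □, R) → □[p1]10101
Step 2: δ(p1, 1) = (p1, 0, R) → □0[p1]0101
Step 3: δ(p1, 0) = (p1, □, R) → □0□[p1]101
Step 4: δ(p1, 1) = (p1, 0, R) → □0□0[p1]01
Step 5: δ(p1, 0) = (p1, □, R) → □0□0□[p1]1
Step 6: δ(p1, 1) = (p1, 0, R) → □0□0□0[p1]□
Step 7: δ(p1, □) = (p0, □, R) → □0□0□0□[p0]□
Step 8: δ(p0, □) = (pR, 0, R) → □0□0□0□0[pR]□

The machine reaches the reject state pR and halts.

Final tape (ignoring leading/trailing blanks): 0□0□0□0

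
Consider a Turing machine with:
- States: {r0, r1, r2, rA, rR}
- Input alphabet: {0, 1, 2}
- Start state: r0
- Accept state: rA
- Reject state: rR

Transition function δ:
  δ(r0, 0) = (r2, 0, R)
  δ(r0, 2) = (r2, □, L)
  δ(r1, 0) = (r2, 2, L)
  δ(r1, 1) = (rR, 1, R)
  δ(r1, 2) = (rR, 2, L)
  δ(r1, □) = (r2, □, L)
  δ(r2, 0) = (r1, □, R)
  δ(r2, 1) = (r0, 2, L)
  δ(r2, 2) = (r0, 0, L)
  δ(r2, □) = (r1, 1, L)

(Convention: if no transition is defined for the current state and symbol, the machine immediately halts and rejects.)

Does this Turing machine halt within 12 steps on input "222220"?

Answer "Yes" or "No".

Execution trace:
Initial: [r0]222220
Step 1: δ(r0, 2) = (r2, □, L) → [r2]□□22220
Step 2: δ(r2, □) = (r1, 1, L) → [r1]□1□22220
Step 3: δ(r1, □) = (r2, □, L) → [r2]□□1□22220
Step 4: δ(r2, □) = (r1, 1, L) → [r1]□1□1□22220
Step 5: δ(r1, □) = (r2, □, L) → [r2]□□1□1□22220
Step 6: δ(r2, □) = (r1, 1, L) → [r1]□1□1□1□22220
Step 7: δ(r1, □) = (r2, □, L) → [r2]□□1□1□1□22220
Step 8: δ(r2, □) = (r1, 1, L) → [r1]□1□1□1□1□22220
Step 9: δ(r1, □) = (r2, □, L) → [r2]□□1□1□1□1□22220
Step 10: δ(r2, □) = (r1, 1, L) → [r1]□1□1□1□1□1□22220
Step 11: δ(r1, □) = (r2, □, L) → [r2]□□1□1□1□1□1□22220
Step 12: δ(r2, □) = (r1, 1, L) → [r1]□1□1□1□1□1□1□22220

The machine has not reached a halting state after 12 steps.
The machine did not halt within the 12-step bound.

Answer: No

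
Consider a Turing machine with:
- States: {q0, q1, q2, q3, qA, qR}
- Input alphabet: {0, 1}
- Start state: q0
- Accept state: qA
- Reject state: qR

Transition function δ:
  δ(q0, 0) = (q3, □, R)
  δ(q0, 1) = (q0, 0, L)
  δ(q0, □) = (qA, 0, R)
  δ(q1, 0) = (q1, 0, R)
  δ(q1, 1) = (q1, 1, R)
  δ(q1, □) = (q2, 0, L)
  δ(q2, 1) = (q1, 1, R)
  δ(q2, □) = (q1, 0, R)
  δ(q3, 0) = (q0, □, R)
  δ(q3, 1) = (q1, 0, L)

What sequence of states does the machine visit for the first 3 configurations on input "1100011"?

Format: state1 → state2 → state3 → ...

Execution trace:
Initial: [q0]1100011
Step 1: δ(q0, 1) = (q0, 0, L) → [q0]□0100011
Step 2: δ(q0, □) = (qA, 0, R) → 0[qA]0100011

The machine reaches the accept state qA and halts.

State sequence: q0 → q0 → qA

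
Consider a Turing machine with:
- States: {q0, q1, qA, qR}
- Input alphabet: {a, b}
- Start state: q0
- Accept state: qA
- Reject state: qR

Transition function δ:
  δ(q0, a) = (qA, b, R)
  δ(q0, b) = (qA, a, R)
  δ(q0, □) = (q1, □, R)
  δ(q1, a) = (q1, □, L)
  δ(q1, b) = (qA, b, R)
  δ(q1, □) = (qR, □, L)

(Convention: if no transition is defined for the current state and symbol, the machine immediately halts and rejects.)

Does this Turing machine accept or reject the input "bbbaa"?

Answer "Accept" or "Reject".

Execution trace:
Initial: [q0]bbbaa
Step 1: δ(q0, b) = (qA, a, R) → a[qA]bbaa

The machine reaches the accept state qA and halts.

Answer: Accept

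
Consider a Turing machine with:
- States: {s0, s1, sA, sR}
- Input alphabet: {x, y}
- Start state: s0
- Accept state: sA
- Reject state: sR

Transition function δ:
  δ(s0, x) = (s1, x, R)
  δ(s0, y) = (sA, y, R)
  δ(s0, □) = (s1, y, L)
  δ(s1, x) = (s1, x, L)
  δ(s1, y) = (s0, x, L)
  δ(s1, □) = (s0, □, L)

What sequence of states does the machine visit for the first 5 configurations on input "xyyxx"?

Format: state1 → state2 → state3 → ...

Execution trace:
Initial: [s0]xyyxx
Step 1: δ(s0, x) = (s1, x, R) → x[s1]yyxx
Step 2: δ(s1, y) = (s0, x, L) → [s0]xxyxx
Step 3: δ(s0, x) = (s1, x, R) → x[s1]xyxx
Step 4: δ(s1, x) = (s1, x, L) → [s1]xxyxx

State sequence: s0 → s1 → s0 → s1 → s1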